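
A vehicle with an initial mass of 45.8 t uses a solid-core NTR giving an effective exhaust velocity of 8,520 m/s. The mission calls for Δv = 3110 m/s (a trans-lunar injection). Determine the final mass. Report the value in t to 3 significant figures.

final mass ≈ 31.8 t

m₀/m_f = exp(Δv / v_e) = exp(3110 / 8520.0) = exp(0.3650) = 1.4405.
m_f = m₀ / 1.4405 = 45.8 / 1.4405 = 31.7945 t.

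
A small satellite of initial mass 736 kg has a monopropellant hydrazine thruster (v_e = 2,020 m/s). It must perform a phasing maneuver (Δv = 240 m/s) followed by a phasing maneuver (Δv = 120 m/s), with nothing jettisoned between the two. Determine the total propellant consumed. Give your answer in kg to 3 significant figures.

total propellant consumed ≈ 120 kg

After the first burn: m = 736 × exp(−240/2020.0) = 736 × 0.88797 = 653.546 kg.
After the second burn: m = 653.546 × exp(−120/2020.0) = 653.546 × 0.94232 = 615.849 kg.
Total propellant = m₀ − m_final = 736 − 615.849 = 120.151 kg.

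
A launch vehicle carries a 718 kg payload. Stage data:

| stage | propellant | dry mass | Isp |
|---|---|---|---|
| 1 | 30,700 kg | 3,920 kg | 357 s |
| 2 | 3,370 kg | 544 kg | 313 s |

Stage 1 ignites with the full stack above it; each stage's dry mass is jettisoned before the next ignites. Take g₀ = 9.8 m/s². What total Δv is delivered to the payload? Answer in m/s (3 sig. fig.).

Δv ≈ 9320 m/s

Ignition mass of stage 1 = 30,700+3,920 + 3,370+544 + 718 = 39,252 kg.
Stage 1: m₀ = 39,252 kg, m_f = 39,252 − 30,700 = 8,552 kg; Δv = 357×9.8×ln(4.59) = 3498.6×1.5238 ≈ 5331 m/s.
Stage 2: m₀ = 4,632 kg, m_f = 4,632 − 3,370 = 1,262 kg; Δv = 313×9.8×ln(3.67) = 3067.4×1.3003 ≈ 3989 m/s.
Total Δv = 5331 + 3989 = 9320 m/s.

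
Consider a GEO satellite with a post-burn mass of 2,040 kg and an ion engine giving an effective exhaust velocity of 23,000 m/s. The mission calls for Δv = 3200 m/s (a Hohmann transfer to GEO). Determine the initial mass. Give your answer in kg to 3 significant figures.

initial mass ≈ 2340 kg

Rocket equation: m₀/m_f = exp(Δv / v_e) = exp(3200 / 23000.0) = exp(0.1391) = 1.1493.
m₀ = m_f × 1.1493 = 2,040 × 1.1493 = 2,344.57 kg.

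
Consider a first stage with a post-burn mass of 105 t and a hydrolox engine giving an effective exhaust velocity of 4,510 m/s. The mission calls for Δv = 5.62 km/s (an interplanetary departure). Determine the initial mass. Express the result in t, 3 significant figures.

By the Tsiolkovsky rocket equation, m₀/m_f = exp(Δv / v_e) = exp(5620 / 4510.0) = exp(1.2461) = 3.4768.
m₀ = m_f × 3.4768 = 105 × 3.4768 = 365.064 t.

initial mass ≈ 365 t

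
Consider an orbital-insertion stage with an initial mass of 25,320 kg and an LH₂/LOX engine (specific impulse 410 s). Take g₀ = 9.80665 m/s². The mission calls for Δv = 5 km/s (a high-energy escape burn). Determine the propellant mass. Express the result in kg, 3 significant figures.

propellant mass ≈ 18000 kg

v_e = Isp · g₀ = 410 × 9.80665 = 4020.7 m/s.
Rocket equation: m₀/m_f = exp(Δv / v_e) = exp(5000 / 4020.7) = exp(1.2436) = 3.4679.
m_f = 25,320 / 3.4679 = 7,301.25 kg, so propellant = m₀ − m_f = 25,320 − 7,301.25 = 18,018.75 kg.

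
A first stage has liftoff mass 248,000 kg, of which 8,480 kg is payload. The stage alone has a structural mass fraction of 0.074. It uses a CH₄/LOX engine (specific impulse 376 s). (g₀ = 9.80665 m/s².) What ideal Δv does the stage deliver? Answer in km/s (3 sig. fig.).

Stage wet mass = m₀ − payload = 248,000 − 8,480 = 239,520 kg.
Stage dry mass = ε × stage wet mass = 0.074 × 239,520 = 17,724.5 kg.
Burnout mass m_f = stage dry + payload = 17,724.5 + 8,480 = 26,204.5 kg.
v_e = Isp · g₀ = 376 × 9.80665 = 3687.3 m/s.
Δv = v_e · ln(248,000/26,204.5) = 3687.3 × ln(9.464) = 3687.3 × 2.2475 ≈ 8287 m/s.

Δv ≈ 8.29 km/s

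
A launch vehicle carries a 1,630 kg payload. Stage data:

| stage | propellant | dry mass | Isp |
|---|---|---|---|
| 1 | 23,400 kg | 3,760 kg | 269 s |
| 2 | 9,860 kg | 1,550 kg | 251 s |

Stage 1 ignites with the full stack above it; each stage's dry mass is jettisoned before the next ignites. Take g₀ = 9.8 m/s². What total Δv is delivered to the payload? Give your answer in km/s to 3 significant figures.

Ignition mass of stage 1 = 23,400+3,760 + 9,860+1,550 + 1,630 = 40,200 kg.
Stage 1: m₀ = 40,200 kg, m_f = 40,200 − 23,400 = 16,800 kg; Δv = 269×9.8×ln(2.393) = 2636.2×0.8725 ≈ 2300 m/s.
Stage 2: m₀ = 13,040 kg, m_f = 13,040 − 9,860 = 3,180 kg; Δv = 251×9.8×ln(4.101) = 2459.8×1.4111 ≈ 3471 m/s.
Total Δv = 2300 + 3471 = 5771 m/s.

Δv ≈ 5.77 km/s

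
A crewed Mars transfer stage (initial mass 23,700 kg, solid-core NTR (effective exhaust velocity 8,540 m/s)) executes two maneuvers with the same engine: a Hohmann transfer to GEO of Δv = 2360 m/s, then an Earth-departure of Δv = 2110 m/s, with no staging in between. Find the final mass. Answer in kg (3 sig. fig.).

After the first burn: m = 23700 × exp(−2360/8540.0) = 23700 × 0.75855 = 17,977.6 kg.
After the second burn: m = 17,977.6 × exp(−2110/8540.0) = 17,977.6 × 0.78108 = 14,041.9 kg.

final mass ≈ 14000 kg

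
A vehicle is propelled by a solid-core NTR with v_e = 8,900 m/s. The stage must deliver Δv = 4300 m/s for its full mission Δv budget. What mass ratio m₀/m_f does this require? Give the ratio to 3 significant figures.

mass ratio ≈ 1.62

m₀/m_f = exp(Δv / v_e) = exp(4300 / 8900.0) = exp(0.4831) = 1.6212.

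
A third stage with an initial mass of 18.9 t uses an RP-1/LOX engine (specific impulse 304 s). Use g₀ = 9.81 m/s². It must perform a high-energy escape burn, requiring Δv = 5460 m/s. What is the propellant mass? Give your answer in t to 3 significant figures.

v_e = Isp · g₀ = 304 × 9.81 = 2982.2 m/s.
Rocket equation: m₀/m_f = exp(Δv / v_e) = exp(5460 / 2982.2) = exp(1.8308) = 6.2391.
m_f = 18.9 / 6.2391 = 3.02928 t, so propellant = m₀ − m_f = 18.9 − 3.02928 = 15.87072 t.

propellant mass ≈ 15.9 t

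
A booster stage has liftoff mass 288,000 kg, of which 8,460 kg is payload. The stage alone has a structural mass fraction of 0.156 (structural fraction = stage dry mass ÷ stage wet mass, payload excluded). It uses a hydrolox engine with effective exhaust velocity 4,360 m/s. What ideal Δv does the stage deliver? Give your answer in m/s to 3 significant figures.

Δv ≈ 7460 m/s

Stage wet mass = m₀ − payload = 288,000 − 8,460 = 279,540 kg.
Stage dry mass = ε × stage wet mass = 0.156 × 279,540 = 43,608.2 kg.
Burnout mass m_f = stage dry + payload = 43,608.2 + 8,460 = 52,068.2 kg.
Δv = v_e · ln(288,000/52,068.2) = 4360.0 × ln(5.531) = 4360.0 × 1.7104 ≈ 7457 m/s.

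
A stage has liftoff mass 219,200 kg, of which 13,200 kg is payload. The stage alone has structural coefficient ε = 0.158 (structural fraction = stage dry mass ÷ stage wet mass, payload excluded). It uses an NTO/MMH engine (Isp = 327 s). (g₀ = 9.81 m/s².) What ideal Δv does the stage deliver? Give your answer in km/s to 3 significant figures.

Stage wet mass = m₀ − payload = 219,200 − 13,200 = 206,000 kg.
Stage dry mass = ε × stage wet mass = 0.158 × 206,000 = 32,548 kg.
Burnout mass m_f = stage dry + payload = 32,548 + 13,200 = 45,748 kg.
v_e = Isp · g₀ = 327 × 9.81 = 3207.9 m/s.
Using Δv = v_e ln(m₀/m_f): Δv = v_e · ln(219,200/45,748) = 3207.9 × ln(4.791) = 3207.9 × 1.5668 ≈ 5026 m/s.

Δv ≈ 5.03 km/s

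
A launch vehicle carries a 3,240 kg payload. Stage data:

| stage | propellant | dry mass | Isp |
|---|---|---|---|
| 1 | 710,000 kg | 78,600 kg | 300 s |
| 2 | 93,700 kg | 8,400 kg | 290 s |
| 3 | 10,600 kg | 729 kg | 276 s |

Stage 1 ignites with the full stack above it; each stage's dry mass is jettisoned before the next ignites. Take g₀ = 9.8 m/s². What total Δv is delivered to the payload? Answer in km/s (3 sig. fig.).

Δv ≈ 12.6 km/s

Ignition mass of stage 1 = 710,000+78,600 + 93,700+8,400 + 10,600+729 + 3,240 = 905,269 kg.
Stage 1: m₀ = 905,269 kg, m_f = 905,269 − 710,000 = 195,269 kg; Δv = 300×9.8×ln(4.636) = 2940.0×1.5339 ≈ 4510 m/s.
Stage 2: m₀ = 116,669 kg, m_f = 116,669 − 93,700 = 22,969 kg; Δv = 290×9.8×ln(5.079) = 2842.0×1.6252 ≈ 4619 m/s.
Stage 3: m₀ = 14,569 kg, m_f = 14,569 − 10,600 = 3,969 kg; Δv = 276×9.8×ln(3.671) = 2704.8×1.3004 ≈ 3517 m/s.
Total Δv = 4510 + 4619 + 3517 = 12646 m/s.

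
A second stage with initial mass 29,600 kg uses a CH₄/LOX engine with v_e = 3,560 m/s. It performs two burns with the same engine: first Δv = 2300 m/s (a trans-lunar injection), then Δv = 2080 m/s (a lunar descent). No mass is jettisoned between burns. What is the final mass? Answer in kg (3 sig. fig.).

final mass ≈ 8650 kg

After the first burn: m = 29600 × exp(−2300/3560.0) = 29600 × 0.52410 = 15,513.4 kg.
After the second burn: m = 15,513.4 × exp(−2080/3560.0) = 15,513.4 × 0.55751 = 8,648.88 kg.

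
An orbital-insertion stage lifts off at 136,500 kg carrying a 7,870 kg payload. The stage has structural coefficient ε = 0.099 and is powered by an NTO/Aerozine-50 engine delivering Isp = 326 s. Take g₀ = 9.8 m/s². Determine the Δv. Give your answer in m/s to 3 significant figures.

Stage wet mass = m₀ − payload = 136,500 − 7,870 = 128,630 kg.
Stage dry mass = ε × stage wet mass = 0.099 × 128,630 = 12,734.4 kg.
Burnout mass m_f = stage dry + payload = 12,734.4 + 7,870 = 20,604.4 kg.
v_e = Isp · g₀ = 326 × 9.8 = 3194.8 m/s.
Δv = v_e · ln(136,500/20,604.4) = 3194.8 × ln(6.625) = 3194.8 × 1.8908 ≈ 6041 m/s.

Δv ≈ 6040 m/s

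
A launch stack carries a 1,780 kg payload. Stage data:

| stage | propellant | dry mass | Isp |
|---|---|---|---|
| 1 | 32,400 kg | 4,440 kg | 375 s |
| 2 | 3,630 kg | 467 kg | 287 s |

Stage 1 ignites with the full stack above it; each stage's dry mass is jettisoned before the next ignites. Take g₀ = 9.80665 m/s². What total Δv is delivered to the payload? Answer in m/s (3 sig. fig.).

Ignition mass of stage 1 = 32,400+4,440 + 3,630+467 + 1,780 = 42,717 kg.
Stage 1: m₀ = 42,717 kg, m_f = 42,717 − 32,400 = 10,317 kg; Δv = 375×9.80665×ln(4.14) = 3677.5×1.4208 ≈ 5225 m/s.
Stage 2: m₀ = 5,877 kg, m_f = 5,877 − 3,630 = 2,247 kg; Δv = 287×9.80665×ln(2.615) = 2814.5×0.9615 ≈ 2706 m/s.
Total Δv = 5225 + 2706 = 7931 m/s.

Δv ≈ 7930 m/s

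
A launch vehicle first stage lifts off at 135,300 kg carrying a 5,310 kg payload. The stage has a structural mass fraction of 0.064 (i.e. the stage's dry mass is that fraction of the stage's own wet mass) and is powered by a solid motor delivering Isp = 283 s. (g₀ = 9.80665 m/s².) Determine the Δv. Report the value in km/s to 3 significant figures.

Δv ≈ 6.37 km/s

Stage wet mass = m₀ − payload = 135,300 − 5,310 = 129,990 kg.
Stage dry mass = ε × stage wet mass = 0.064 × 129,990 = 8,319.36 kg.
Burnout mass m_f = stage dry + payload = 8,319.36 + 5,310 = 13,629.36 kg.
v_e = Isp · g₀ = 283 × 9.80665 = 2775.3 m/s.
Using Δv = v_e ln(m₀/m_f): Δv = v_e · ln(135,300/13,629.36) = 2775.3 × ln(9.927) = 2775.3 × 2.2953 ≈ 6370 m/s.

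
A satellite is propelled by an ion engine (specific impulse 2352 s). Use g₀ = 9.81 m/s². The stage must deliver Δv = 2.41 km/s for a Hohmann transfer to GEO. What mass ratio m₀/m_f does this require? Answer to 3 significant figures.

mass ratio ≈ 1.11

v_e = Isp · g₀ = 2352 × 9.81 = 23073.1 m/s.
From the ideal rocket equation, m₀/m_f = exp(Δv / v_e) = exp(2410 / 23073.1) = exp(0.1045) = 1.1101.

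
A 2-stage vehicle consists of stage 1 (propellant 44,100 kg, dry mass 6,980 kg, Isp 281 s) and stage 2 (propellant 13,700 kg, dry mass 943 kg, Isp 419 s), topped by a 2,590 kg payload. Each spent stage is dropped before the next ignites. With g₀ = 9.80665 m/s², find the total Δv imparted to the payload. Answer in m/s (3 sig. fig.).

Δv ≈ 9370 m/s

Ignition mass of stage 1 = 44,100+6,980 + 13,700+943 + 2,590 = 68,313 kg.
Stage 1: m₀ = 68,313 kg, m_f = 68,313 − 44,100 = 24,213 kg; Δv = 281×9.80665×ln(2.821) = 2755.7×1.0372 ≈ 2858 m/s.
Stage 2: m₀ = 17,233 kg, m_f = 17,233 − 13,700 = 3,533 kg; Δv = 419×9.80665×ln(4.878) = 4109.0×1.5847 ≈ 6511 m/s.
Total Δv = 2858 + 6511 = 9369 m/s.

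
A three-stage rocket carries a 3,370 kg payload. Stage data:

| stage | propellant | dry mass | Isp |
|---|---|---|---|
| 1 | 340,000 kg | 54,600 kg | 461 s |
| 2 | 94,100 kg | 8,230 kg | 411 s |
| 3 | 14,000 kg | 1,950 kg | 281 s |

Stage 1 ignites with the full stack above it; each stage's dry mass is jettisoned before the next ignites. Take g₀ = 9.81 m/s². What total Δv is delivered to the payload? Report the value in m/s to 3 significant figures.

Ignition mass of stage 1 = 340,000+54,600 + 94,100+8,230 + 14,000+1,950 + 3,370 = 516,250 kg.
Stage 1: m₀ = 516,250 kg, m_f = 516,250 − 340,000 = 176,250 kg; Δv = 461×9.81×ln(2.929) = 4522.4×1.0747 ≈ 4860 m/s.
Stage 2: m₀ = 121,650 kg, m_f = 121,650 − 94,100 = 27,550 kg; Δv = 411×9.81×ln(4.416) = 4031.9×1.4851 ≈ 5988 m/s.
Stage 3: m₀ = 19,320 kg, m_f = 19,320 − 14,000 = 5,320 kg; Δv = 281×9.81×ln(3.632) = 2756.6×1.2897 ≈ 3555 m/s.
Total Δv = 4860 + 5988 + 3555 = 14403 m/s.

Δv ≈ 14400 m/s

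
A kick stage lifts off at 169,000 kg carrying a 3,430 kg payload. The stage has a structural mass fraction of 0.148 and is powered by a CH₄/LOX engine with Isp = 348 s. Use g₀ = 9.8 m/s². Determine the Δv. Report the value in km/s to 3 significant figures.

Stage wet mass = m₀ − payload = 169,000 − 3,430 = 165,570 kg.
Stage dry mass = ε × stage wet mass = 0.148 × 165,570 = 24,504.4 kg.
Burnout mass m_f = stage dry + payload = 24,504.4 + 3,430 = 27,934.4 kg.
v_e = Isp · g₀ = 348 × 9.8 = 3410.4 m/s.
Rocket equation: Δv = v_e · ln(169,000/27,934.4) = 3410.4 × ln(6.05) = 3410.4 × 1.8000 ≈ 6139 m/s.

Δv ≈ 6.14 km/s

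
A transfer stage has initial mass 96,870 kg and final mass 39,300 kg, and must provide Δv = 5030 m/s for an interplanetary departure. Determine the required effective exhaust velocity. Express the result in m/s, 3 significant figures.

v_e ≈ 5580 m/s

ln(m₀/m_f) = ln(96870/39300) = ln(2.465) = 0.9021.
v_e = Δv / ln(m₀/m_f) = 5030 / 0.9021 = 5575.6 m/s.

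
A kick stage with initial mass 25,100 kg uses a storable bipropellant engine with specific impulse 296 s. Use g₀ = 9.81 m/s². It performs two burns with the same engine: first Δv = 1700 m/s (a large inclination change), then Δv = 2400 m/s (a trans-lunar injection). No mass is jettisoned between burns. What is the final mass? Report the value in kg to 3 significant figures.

v_e = Isp · g₀ = 296 × 9.81 = 2903.8 m/s.
After the first burn: m = 25100 × exp(−1700/2903.8) = 25100 × 0.55686 = 13,977.2 kg.
After the second burn: m = 13,977.2 × exp(−2400/2903.8) = 13,977.2 × 0.43757 = 6,116 kg.

final mass ≈ 6120 kg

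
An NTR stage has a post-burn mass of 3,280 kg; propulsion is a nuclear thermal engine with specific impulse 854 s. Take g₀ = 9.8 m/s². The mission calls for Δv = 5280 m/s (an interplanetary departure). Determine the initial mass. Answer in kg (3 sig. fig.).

initial mass ≈ 6160 kg

v_e = Isp · g₀ = 854 × 9.8 = 8369.2 m/s.
m₀/m_f = exp(Δv / v_e) = exp(5280 / 8369.2) = exp(0.6309) = 1.8793.
m₀ = m_f × 1.8793 = 3,280 × 1.8793 = 6,164.1 kg.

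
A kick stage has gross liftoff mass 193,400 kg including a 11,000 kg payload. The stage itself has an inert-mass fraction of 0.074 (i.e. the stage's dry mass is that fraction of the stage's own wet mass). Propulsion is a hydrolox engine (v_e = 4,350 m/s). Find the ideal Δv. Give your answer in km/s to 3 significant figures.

Δv ≈ 8.99 km/s

Stage wet mass = m₀ − payload = 193,400 − 11,000 = 182,400 kg.
Stage dry mass = ε × stage wet mass = 0.074 × 182,400 = 13,497.6 kg.
Burnout mass m_f = stage dry + payload = 13,497.6 + 11,000 = 24,497.6 kg.
Δv = v_e · ln(193,400/24,497.6) = 4350.0 × ln(7.895) = 4350.0 × 2.0662 ≈ 8988 m/s.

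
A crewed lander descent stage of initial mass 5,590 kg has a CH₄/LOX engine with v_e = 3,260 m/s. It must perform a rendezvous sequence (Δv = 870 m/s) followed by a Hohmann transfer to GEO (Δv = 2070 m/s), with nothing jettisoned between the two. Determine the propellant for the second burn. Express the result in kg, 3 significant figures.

propellant for the second burn ≈ 2010 kg

After the first burn: m = 5590 × exp(−870/3260.0) = 5590 × 0.76577 = 4,280.65 kg.
After the second burn: m = 4,280.65 × exp(−2070/3260.0) = 4,280.65 × 0.52995 = 2,268.53 kg.
Second-burn propellant = 4,280.65 − 2,268.53 = 2,012.12 kg.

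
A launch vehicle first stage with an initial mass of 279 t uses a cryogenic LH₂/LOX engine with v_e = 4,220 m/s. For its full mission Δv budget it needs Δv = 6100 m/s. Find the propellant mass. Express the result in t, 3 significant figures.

propellant mass ≈ 213 t

Using Δv = v_e ln(m₀/m_f): m₀/m_f = exp(Δv / v_e) = exp(6100 / 4220.0) = exp(1.4455) = 4.2440.
m_f = 279 / 4.2440 = 65.7399 t, so propellant = m₀ − m_f = 279 − 65.7399 = 213.2601 t.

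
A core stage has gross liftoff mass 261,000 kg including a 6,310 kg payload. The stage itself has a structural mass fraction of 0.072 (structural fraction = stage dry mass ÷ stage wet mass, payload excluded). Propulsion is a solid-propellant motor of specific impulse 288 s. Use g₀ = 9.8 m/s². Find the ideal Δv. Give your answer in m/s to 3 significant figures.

Stage wet mass = m₀ − payload = 261,000 − 6,310 = 254,690 kg.
Stage dry mass = ε × stage wet mass = 0.072 × 254,690 = 18,337.7 kg.
Burnout mass m_f = stage dry + payload = 18,337.7 + 6,310 = 24,647.7 kg.
v_e = Isp · g₀ = 288 × 9.8 = 2822.4 m/s.
Δv = v_e · ln(261,000/24,647.7) = 2822.4 × ln(10.59) = 2822.4 × 2.3598 ≈ 6660 m/s.

Δv ≈ 6660 m/s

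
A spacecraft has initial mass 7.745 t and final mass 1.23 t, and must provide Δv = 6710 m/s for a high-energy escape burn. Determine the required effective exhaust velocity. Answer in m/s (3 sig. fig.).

ln(m₀/m_f) = ln(7745/1230) = ln(6.297) = 1.8400.
By the Tsiolkovsky rocket equation, v_e = Δv / ln(m₀/m_f) = 6710 / 1.8400 = 3646.7 m/s.

v_e ≈ 3650 m/s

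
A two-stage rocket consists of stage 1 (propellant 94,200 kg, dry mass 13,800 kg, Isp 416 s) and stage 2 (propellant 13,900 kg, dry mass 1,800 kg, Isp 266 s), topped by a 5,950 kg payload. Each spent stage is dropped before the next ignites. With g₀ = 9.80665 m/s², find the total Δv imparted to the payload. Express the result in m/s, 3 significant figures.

Ignition mass of stage 1 = 94,200+13,800 + 13,900+1,800 + 5,950 = 129,650 kg.
Stage 1: m₀ = 129,650 kg, m_f = 129,650 − 94,200 = 35,450 kg; Δv = 416×9.80665×ln(3.657) = 4079.6×1.2967 ≈ 5290 m/s.
Stage 2: m₀ = 21,650 kg, m_f = 21,650 − 13,900 = 7,750 kg; Δv = 266×9.80665×ln(2.794) = 2608.6×1.0273 ≈ 2680 m/s.
Total Δv = 5290 + 2680 = 7970 m/s.

Δv ≈ 7970 m/s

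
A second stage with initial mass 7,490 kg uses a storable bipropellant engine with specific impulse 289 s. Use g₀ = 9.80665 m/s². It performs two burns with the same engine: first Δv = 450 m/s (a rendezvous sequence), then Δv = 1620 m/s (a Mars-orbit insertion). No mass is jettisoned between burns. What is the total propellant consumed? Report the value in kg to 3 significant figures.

total propellant consumed ≈ 3880 kg

v_e = Isp · g₀ = 289 × 9.80665 = 2834.1 m/s.
After the first burn: m = 7490 × exp(−450/2834.1) = 7490 × 0.85318 = 6,390.32 kg.
After the second burn: m = 6,390.32 × exp(−1620/2834.1) = 6,390.32 × 0.56462 = 3,608.1 kg.
Total propellant = m₀ − m_final = 7490 − 3,608.1 = 3,881.9 kg.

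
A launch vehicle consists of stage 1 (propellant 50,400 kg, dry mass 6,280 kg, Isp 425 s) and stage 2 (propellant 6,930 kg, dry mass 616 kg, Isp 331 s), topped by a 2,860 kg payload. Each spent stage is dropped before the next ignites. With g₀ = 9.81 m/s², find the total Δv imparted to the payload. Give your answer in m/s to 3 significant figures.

Δv ≈ 9360 m/s

Ignition mass of stage 1 = 50,400+6,280 + 6,930+616 + 2,860 = 67,086 kg.
Stage 1: m₀ = 67,086 kg, m_f = 67,086 − 50,400 = 16,686 kg; Δv = 425×9.81×ln(4.02) = 4169.2×1.3914 ≈ 5801 m/s.
Stage 2: m₀ = 10,406 kg, m_f = 10,406 − 6,930 = 3,476 kg; Δv = 331×9.81×ln(2.994) = 3247.1×1.0965 ≈ 3560 m/s.
Total Δv = 5801 + 3560 = 9361 m/s.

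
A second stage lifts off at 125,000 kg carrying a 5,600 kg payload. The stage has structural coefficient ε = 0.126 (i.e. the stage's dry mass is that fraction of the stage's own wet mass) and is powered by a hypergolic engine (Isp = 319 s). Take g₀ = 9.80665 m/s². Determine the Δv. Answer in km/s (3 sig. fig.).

Stage wet mass = m₀ − payload = 125,000 − 5,600 = 119,400 kg.
Stage dry mass = ε × stage wet mass = 0.126 × 119,400 = 15,044.4 kg.
Burnout mass m_f = stage dry + payload = 15,044.4 + 5,600 = 20,644.4 kg.
v_e = Isp · g₀ = 319 × 9.80665 = 3128.3 m/s.
From the ideal rocket equation, Δv = v_e · ln(125,000/20,644.4) = 3128.3 × ln(6.055) = 3128.3 × 1.8009 ≈ 5634 m/s.

Δv ≈ 5.63 km/s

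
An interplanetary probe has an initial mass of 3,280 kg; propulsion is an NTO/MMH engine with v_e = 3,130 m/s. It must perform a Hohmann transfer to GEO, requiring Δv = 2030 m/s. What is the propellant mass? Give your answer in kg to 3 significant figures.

propellant mass ≈ 1570 kg

m₀/m_f = exp(Δv / v_e) = exp(2030 / 3130.0) = exp(0.6486) = 1.9128.
m_f = 3,280 / 1.9128 = 1,714.76 kg, so propellant = m₀ − m_f = 3,280 − 1,714.76 = 1,565.24 kg.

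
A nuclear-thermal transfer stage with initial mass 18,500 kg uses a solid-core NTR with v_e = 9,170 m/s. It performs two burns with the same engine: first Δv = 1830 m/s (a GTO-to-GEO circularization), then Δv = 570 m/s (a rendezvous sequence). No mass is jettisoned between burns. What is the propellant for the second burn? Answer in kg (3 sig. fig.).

After the first burn: m = 18500 × exp(−1830/9170.0) = 18500 × 0.81909 = 15,153.2 kg.
After the second burn: m = 15,153.2 × exp(−570/9170.0) = 15,153.2 × 0.93973 = 14,239.9 kg.
Second-burn propellant = 15,153.2 − 14,239.9 = 913.3 kg.

propellant for the second burn ≈ 913 kg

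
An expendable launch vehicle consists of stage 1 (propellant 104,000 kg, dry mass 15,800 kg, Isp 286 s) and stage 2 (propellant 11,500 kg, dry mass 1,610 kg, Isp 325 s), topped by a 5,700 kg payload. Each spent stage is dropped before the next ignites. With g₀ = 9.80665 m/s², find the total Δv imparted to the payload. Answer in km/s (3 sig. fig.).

Δv ≈ 6.90 km/s

Ignition mass of stage 1 = 104,000+15,800 + 11,500+1,610 + 5,700 = 138,610 kg.
Stage 1: m₀ = 138,610 kg, m_f = 138,610 − 104,000 = 34,610 kg; Δv = 286×9.80665×ln(4.005) = 2804.7×1.3875 ≈ 3892 m/s.
Stage 2: m₀ = 18,810 kg, m_f = 18,810 − 11,500 = 7,310 kg; Δv = 325×9.80665×ln(2.573) = 3187.2×0.9451 ≈ 3012 m/s.
Total Δv = 3892 + 3012 = 6904 m/s.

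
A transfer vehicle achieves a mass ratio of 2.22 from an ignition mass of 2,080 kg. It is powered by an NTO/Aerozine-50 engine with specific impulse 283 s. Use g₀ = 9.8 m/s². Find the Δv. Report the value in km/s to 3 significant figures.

v_e = Isp · g₀ = 283 × 9.8 = 2773.4 m/s.
Using Δv = v_e ln(m₀/m_f): Δv = v_e · ln(2.22) = 2773.4 × 0.7975 ≈ 2211.8 m/s.

Δv ≈ 2.21 km/s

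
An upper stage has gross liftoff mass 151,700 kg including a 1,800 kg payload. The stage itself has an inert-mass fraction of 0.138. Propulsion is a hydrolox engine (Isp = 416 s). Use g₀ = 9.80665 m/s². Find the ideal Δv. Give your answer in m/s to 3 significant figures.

Stage wet mass = m₀ − payload = 151,700 − 1,800 = 149,900 kg.
Stage dry mass = ε × stage wet mass = 0.138 × 149,900 = 20,686.2 kg.
Burnout mass m_f = stage dry + payload = 20,686.2 + 1,800 = 22,486.2 kg.
v_e = Isp · g₀ = 416 × 9.80665 = 4079.6 m/s.
Δv = v_e · ln(151,700/22,486.2) = 4079.6 × ln(6.746) = 4079.6 × 1.9090 ≈ 7788 m/s.

Δv ≈ 7790 m/s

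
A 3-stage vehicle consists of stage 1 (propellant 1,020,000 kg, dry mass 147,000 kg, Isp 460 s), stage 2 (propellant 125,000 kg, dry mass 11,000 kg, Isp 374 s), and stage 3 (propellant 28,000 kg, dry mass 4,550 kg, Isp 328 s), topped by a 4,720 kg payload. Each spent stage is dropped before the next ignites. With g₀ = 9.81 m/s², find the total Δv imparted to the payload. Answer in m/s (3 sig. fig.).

Ignition mass of stage 1 = 1,020,000+147,000 + 125,000+11,000 + 28,000+4,550 + 4,720 = 1,340,270 kg.
Stage 1: m₀ = 1,340,270 kg, m_f = 1,340,270 − 1,020,000 = 320,270 kg; Δv = 460×9.81×ln(4.185) = 4512.6×1.4315 ≈ 6460 m/s.
Stage 2: m₀ = 173,270 kg, m_f = 173,270 − 125,000 = 48,270 kg; Δv = 374×9.81×ln(3.59) = 3668.9×1.2780 ≈ 4689 m/s.
Stage 3: m₀ = 37,270 kg, m_f = 37,270 − 28,000 = 9,270 kg; Δv = 328×9.81×ln(4.02) = 3217.7×1.3914 ≈ 4477 m/s.
Total Δv = 6460 + 4689 + 4477 = 15626 m/s.

Δv ≈ 15600 m/s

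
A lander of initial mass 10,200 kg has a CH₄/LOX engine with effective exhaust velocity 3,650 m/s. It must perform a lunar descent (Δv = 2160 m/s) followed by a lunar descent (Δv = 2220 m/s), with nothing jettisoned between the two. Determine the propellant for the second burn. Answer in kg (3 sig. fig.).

After the first burn: m = 10200 × exp(−2160/3650.0) = 10200 × 0.55334 = 5,644.07 kg.
After the second burn: m = 5,644.07 × exp(−2220/3650.0) = 5,644.07 × 0.54432 = 3,072.18 kg.
Second-burn propellant = 5,644.07 − 3,072.18 = 2,571.89 kg.

propellant for the second burn ≈ 2570 kg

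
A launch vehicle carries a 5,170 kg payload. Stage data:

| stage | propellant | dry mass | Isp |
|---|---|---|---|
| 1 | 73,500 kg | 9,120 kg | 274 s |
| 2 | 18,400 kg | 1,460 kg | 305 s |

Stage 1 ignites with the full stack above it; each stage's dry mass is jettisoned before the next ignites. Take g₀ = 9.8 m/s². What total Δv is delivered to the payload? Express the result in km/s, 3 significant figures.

Ignition mass of stage 1 = 73,500+9,120 + 18,400+1,460 + 5,170 = 107,650 kg.
Stage 1: m₀ = 107,650 kg, m_f = 107,650 − 73,500 = 34,150 kg; Δv = 274×9.8×ln(3.152) = 2685.2×1.1481 ≈ 3083 m/s.
Stage 2: m₀ = 25,030 kg, m_f = 25,030 − 18,400 = 6,630 kg; Δv = 305×9.8×ln(3.775) = 2989.0×1.3285 ≈ 3971 m/s.
Total Δv = 3083 + 3971 = 7054 m/s.

Δv ≈ 7.05 km/s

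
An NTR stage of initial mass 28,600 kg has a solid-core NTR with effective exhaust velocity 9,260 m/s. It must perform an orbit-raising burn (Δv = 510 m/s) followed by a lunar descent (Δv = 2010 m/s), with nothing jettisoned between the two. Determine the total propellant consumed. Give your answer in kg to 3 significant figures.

total propellant consumed ≈ 6810 kg

After the first burn: m = 28600 × exp(−510/9260.0) = 28600 × 0.94641 = 27,067.3 kg.
After the second burn: m = 27,067.3 × exp(−2010/9260.0) = 27,067.3 × 0.80488 = 21,785.9 kg.
Total propellant = m₀ − m_final = 28600 − 21,785.9 = 6,814.1 kg.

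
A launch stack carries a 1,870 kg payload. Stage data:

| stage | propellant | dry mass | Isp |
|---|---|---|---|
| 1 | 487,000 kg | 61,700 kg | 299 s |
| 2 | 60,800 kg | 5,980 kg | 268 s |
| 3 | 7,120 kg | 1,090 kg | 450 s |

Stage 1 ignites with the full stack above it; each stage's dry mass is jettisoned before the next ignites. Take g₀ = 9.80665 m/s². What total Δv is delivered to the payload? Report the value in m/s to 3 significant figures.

Δv ≈ 13900 m/s

Ignition mass of stage 1 = 487,000+61,700 + 60,800+5,980 + 7,120+1,090 + 1,870 = 625,560 kg.
Stage 1: m₀ = 625,560 kg, m_f = 625,560 − 487,000 = 138,560 kg; Δv = 299×9.80665×ln(4.515) = 2932.2×1.5073 ≈ 4420 m/s.
Stage 2: m₀ = 76,860 kg, m_f = 76,860 − 60,800 = 16,060 kg; Δv = 268×9.80665×ln(4.786) = 2628.2×1.5657 ≈ 4115 m/s.
Stage 3: m₀ = 10,080 kg, m_f = 10,080 − 7,120 = 2,960 kg; Δv = 450×9.80665×ln(3.405) = 4413.0×1.2254 ≈ 5408 m/s.
Total Δv = 4420 + 4115 + 5408 = 13943 m/s.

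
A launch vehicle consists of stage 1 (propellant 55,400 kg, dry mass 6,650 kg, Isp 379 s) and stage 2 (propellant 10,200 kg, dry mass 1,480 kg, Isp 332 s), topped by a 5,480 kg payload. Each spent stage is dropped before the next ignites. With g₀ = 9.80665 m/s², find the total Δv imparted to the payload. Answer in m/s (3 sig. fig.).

Δv ≈ 7410 m/s

Ignition mass of stage 1 = 55,400+6,650 + 10,200+1,480 + 5,480 = 79,210 kg.
Stage 1: m₀ = 79,210 kg, m_f = 79,210 − 55,400 = 23,810 kg; Δv = 379×9.80665×ln(3.327) = 3716.7×1.2020 ≈ 4467 m/s.
Stage 2: m₀ = 17,160 kg, m_f = 17,160 − 10,200 = 6,960 kg; Δv = 332×9.80665×ln(2.466) = 3255.8×0.9024 ≈ 2938 m/s.
Total Δv = 4467 + 2938 = 7405 m/s.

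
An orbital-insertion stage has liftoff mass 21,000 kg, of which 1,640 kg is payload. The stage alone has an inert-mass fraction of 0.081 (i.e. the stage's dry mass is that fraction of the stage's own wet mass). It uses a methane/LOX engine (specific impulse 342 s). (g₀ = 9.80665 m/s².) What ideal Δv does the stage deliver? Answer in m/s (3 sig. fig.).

Stage wet mass = m₀ − payload = 21,000 − 1,640 = 19,360 kg.
Stage dry mass = ε × stage wet mass = 0.081 × 19,360 = 1,568.16 kg.
Burnout mass m_f = stage dry + payload = 1,568.16 + 1,640 = 3,208.16 kg.
v_e = Isp · g₀ = 342 × 9.80665 = 3353.9 m/s.
Using Δv = v_e ln(m₀/m_f): Δv = v_e · ln(21,000/3,208.16) = 3353.9 × ln(6.546) = 3353.9 × 1.8788 ≈ 6301 m/s.

Δv ≈ 6300 m/s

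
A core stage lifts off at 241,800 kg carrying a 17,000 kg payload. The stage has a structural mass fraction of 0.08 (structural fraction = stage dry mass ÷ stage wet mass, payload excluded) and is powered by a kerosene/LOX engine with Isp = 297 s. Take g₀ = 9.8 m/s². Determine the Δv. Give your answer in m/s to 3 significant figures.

Δv ≈ 5630 m/s

Stage wet mass = m₀ − payload = 241,800 − 17,000 = 224,800 kg.
Stage dry mass = ε × stage wet mass = 0.08 × 224,800 = 17,984 kg.
Burnout mass m_f = stage dry + payload = 17,984 + 17,000 = 34,984 kg.
v_e = Isp · g₀ = 297 × 9.8 = 2910.6 m/s.
From the ideal rocket equation, Δv = v_e · ln(241,800/34,984) = 2910.6 × ln(6.912) = 2910.6 × 1.9332 ≈ 5627 m/s.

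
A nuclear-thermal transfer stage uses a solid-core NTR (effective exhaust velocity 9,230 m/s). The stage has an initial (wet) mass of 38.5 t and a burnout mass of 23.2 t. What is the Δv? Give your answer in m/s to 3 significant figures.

By the Tsiolkovsky rocket equation, Δv = v_e · ln(m₀/m_f) = 9230.0 × ln(1.659) = 9230.0 × 0.5065 ≈ 4675.1 m/s.

Δv ≈ 4680 m/s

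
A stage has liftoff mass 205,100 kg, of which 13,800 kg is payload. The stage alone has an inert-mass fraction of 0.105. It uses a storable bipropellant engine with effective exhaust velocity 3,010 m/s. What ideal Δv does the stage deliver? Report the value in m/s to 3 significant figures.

Δv ≈ 5420 m/s

Stage wet mass = m₀ − payload = 205,100 − 13,800 = 191,300 kg.
Stage dry mass = ε × stage wet mass = 0.105 × 191,300 = 20,086.5 kg.
Burnout mass m_f = stage dry + payload = 20,086.5 + 13,800 = 33,886.5 kg.
Δv = v_e · ln(205,100/33,886.5) = 3010.0 × ln(6.053) = 3010.0 × 1.8005 ≈ 5419 m/s.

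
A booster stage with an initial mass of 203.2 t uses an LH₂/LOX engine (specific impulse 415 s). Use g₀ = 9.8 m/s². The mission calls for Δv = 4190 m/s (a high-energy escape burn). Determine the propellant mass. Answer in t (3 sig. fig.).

v_e = Isp · g₀ = 415 × 9.8 = 4067.0 m/s.
By the Tsiolkovsky rocket equation, m₀/m_f = exp(Δv / v_e) = exp(4190 / 4067.0) = exp(1.0302) = 2.8017.
m_f = 203.2 / 2.8017 = 72.5274 t, so propellant = m₀ − m_f = 203.2 − 72.5274 = 130.6726 t.

propellant mass ≈ 131 t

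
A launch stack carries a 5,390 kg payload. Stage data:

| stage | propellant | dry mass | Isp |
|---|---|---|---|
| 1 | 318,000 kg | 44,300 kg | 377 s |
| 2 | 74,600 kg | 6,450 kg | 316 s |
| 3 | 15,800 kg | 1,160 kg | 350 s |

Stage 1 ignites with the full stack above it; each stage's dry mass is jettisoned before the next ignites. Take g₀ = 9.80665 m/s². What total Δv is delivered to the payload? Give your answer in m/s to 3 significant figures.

Ignition mass of stage 1 = 318,000+44,300 + 74,600+6,450 + 15,800+1,160 + 5,390 = 465,700 kg.
Stage 1: m₀ = 465,700 kg, m_f = 465,700 − 318,000 = 147,700 kg; Δv = 377×9.80665×ln(3.153) = 3697.1×1.1484 ≈ 4246 m/s.
Stage 2: m₀ = 103,400 kg, m_f = 103,400 − 74,600 = 28,800 kg; Δv = 316×9.80665×ln(3.59) = 3098.9×1.2782 ≈ 3961 m/s.
Stage 3: m₀ = 22,350 kg, m_f = 22,350 − 15,800 = 6,550 kg; Δv = 350×9.80665×ln(3.412) = 3432.3×1.2274 ≈ 4213 m/s.
Total Δv = 4246 + 3961 + 4213 = 12420 m/s.

Δv ≈ 12400 m/s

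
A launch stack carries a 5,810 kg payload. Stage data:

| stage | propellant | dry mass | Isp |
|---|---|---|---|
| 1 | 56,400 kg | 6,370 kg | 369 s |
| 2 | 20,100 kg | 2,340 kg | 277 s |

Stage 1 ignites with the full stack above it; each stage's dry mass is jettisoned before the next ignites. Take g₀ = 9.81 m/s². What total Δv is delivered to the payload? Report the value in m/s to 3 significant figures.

Ignition mass of stage 1 = 56,400+6,370 + 20,100+2,340 + 5,810 = 91,020 kg.
Stage 1: m₀ = 91,020 kg, m_f = 91,020 − 56,400 = 34,620 kg; Δv = 369×9.81×ln(2.629) = 3619.9×0.9666 ≈ 3499 m/s.
Stage 2: m₀ = 28,250 kg, m_f = 28,250 − 20,100 = 8,150 kg; Δv = 277×9.81×ln(3.466) = 2717.4×1.2431 ≈ 3378 m/s.
Total Δv = 3499 + 3378 = 6877 m/s.

Δv ≈ 6880 m/s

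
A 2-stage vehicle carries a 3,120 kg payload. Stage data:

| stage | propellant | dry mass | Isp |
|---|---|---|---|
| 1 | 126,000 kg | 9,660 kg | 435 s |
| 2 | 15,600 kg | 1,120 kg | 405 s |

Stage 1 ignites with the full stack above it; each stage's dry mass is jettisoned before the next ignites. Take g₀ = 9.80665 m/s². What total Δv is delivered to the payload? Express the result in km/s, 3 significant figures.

Ignition mass of stage 1 = 126,000+9,660 + 15,600+1,120 + 3,120 = 155,500 kg.
Stage 1: m₀ = 155,500 kg, m_f = 155,500 − 126,000 = 29,500 kg; Δv = 435×9.80665×ln(5.271) = 4265.9×1.6623 ≈ 7091 m/s.
Stage 2: m₀ = 19,840 kg, m_f = 19,840 − 15,600 = 4,240 kg; Δv = 405×9.80665×ln(4.679) = 3971.7×1.5431 ≈ 6129 m/s.
Total Δv = 7091 + 6129 = 13220 m/s.

Δv ≈ 13.2 km/s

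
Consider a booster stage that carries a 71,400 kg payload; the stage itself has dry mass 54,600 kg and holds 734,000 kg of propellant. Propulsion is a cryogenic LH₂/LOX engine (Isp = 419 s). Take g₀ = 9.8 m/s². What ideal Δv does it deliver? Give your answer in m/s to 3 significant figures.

v_e = Isp · g₀ = 419 × 9.8 = 4106.2 m/s.
m₀ = payload + dry + propellant = 71,400 + 54,600 + 734,000 = 860,000 kg.
m_f = payload + dry = 71,400 + 54,600 = 126,000 kg.
Δv = v_e · ln(m₀/m_f) = 4106.2 × ln(6.825) = 4106.2 × 1.9207 ≈ 7886.6 m/s.

Δv ≈ 7890 m/s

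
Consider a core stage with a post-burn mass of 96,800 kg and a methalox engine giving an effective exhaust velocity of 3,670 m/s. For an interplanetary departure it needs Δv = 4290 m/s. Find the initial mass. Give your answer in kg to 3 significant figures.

initial mass ≈ 312000 kg

By the Tsiolkovsky rocket equation, m₀/m_f = exp(Δv / v_e) = exp(4290 / 3670.0) = exp(1.1689) = 3.2186.
m₀ = m_f × 3.2186 = 96,800 × 3.2186 = 311,560 kg.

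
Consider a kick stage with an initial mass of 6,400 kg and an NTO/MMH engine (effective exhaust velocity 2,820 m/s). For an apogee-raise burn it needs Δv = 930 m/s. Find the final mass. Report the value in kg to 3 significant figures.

m₀/m_f = exp(Δv / v_e) = exp(930 / 2820.0) = exp(0.3298) = 1.3907.
m_f = m₀ / 1.3907 = 6,400 / 1.3907 = 4,602 kg.

final mass ≈ 4600 kg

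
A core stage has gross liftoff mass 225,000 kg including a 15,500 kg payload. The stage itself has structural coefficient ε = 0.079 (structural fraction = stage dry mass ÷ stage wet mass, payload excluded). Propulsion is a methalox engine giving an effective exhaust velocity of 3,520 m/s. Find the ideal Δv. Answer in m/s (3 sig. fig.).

Δv ≈ 6860 m/s

Stage wet mass = m₀ − payload = 225,000 − 15,500 = 209,500 kg.
Stage dry mass = ε × stage wet mass = 0.079 × 209,500 = 16,550.5 kg.
Burnout mass m_f = stage dry + payload = 16,550.5 + 15,500 = 32,050.5 kg.
Δv = v_e · ln(225,000/32,050.5) = 3520.0 × ln(7.02) = 3520.0 × 1.9488 ≈ 6860 m/s.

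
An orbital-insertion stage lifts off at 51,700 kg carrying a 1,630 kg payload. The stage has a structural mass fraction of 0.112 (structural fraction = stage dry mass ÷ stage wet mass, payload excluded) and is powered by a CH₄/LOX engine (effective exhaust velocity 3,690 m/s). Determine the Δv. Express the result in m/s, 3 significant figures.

Δv ≈ 7260 m/s

Stage wet mass = m₀ − payload = 51,700 − 1,630 = 50,070 kg.
Stage dry mass = ε × stage wet mass = 0.112 × 50,070 = 5,607.84 kg.
Burnout mass m_f = stage dry + payload = 5,607.84 + 1,630 = 7,237.84 kg.
Δv = v_e · ln(51,700/7,237.84) = 3690.0 × ln(7.143) = 3690.0 × 1.9661 ≈ 7255 m/s.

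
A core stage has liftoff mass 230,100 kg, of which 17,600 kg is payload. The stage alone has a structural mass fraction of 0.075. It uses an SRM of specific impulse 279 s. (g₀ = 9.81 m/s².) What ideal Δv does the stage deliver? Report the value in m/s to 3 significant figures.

Stage wet mass = m₀ − payload = 230,100 − 17,600 = 212,500 kg.
Stage dry mass = ε × stage wet mass = 0.075 × 212,500 = 15,937.5 kg.
Burnout mass m_f = stage dry + payload = 15,937.5 + 17,600 = 33,537.5 kg.
v_e = Isp · g₀ = 279 × 9.81 = 2737.0 m/s.
By the Tsiolkovsky rocket equation, Δv = v_e · ln(230,100/33,537.5) = 2737.0 × ln(6.861) = 2737.0 × 1.9258 ≈ 5271 m/s.

Δv ≈ 5270 m/s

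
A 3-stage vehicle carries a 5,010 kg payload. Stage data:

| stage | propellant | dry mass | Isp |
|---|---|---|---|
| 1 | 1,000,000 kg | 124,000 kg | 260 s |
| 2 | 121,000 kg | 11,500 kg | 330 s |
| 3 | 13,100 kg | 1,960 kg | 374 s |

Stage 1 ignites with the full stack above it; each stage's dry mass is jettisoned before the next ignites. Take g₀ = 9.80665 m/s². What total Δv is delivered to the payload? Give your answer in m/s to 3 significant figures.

Δv ≈ 12900 m/s

Ignition mass of stage 1 = 1,000,000+124,000 + 121,000+11,500 + 13,100+1,960 + 5,010 = 1,276,570 kg.
Stage 1: m₀ = 1,276,570 kg, m_f = 1,276,570 − 1,000,000 = 276,570 kg; Δv = 260×9.80665×ln(4.616) = 2549.7×1.5295 ≈ 3900 m/s.
Stage 2: m₀ = 152,570 kg, m_f = 152,570 − 121,000 = 31,570 kg; Δv = 330×9.80665×ln(4.833) = 3236.2×1.5754 ≈ 5098 m/s.
Stage 3: m₀ = 20,070 kg, m_f = 20,070 − 13,100 = 6,970 kg; Δv = 374×9.80665×ln(2.879) = 3667.7×1.0576 ≈ 3879 m/s.
Total Δv = 3900 + 5098 + 3879 = 12877 m/s.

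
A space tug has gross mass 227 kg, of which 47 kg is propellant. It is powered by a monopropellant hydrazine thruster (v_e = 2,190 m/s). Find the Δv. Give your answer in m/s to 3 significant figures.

m_f = m₀ − m_prop = 227 − 47 = 180 kg.
By the Tsiolkovsky rocket equation, Δv = v_e · ln(m₀/m_f) = 2190.0 × ln(1.261) = 2190.0 × 0.2320 ≈ 508.1 m/s.

Δv ≈ 508 m/s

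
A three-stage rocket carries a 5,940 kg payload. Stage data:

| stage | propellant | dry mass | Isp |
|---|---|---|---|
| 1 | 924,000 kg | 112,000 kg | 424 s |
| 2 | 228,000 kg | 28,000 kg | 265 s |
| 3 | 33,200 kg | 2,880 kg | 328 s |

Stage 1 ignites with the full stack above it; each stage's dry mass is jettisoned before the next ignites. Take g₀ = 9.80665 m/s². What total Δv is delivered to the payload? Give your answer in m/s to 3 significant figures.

Ignition mass of stage 1 = 924,000+112,000 + 228,000+28,000 + 33,200+2,880 + 5,940 = 1,334,020 kg.
Stage 1: m₀ = 1,334,020 kg, m_f = 1,334,020 − 924,000 = 410,020 kg; Δv = 424×9.80665×ln(3.254) = 4158.0×1.1797 ≈ 4905 m/s.
Stage 2: m₀ = 298,020 kg, m_f = 298,020 − 228,000 = 70,020 kg; Δv = 265×9.80665×ln(4.256) = 2598.8×1.4484 ≈ 3764 m/s.
Stage 3: m₀ = 42,020 kg, m_f = 42,020 − 33,200 = 8,820 kg; Δv = 328×9.80665×ln(4.764) = 3216.6×1.5611 ≈ 5021 m/s.
Total Δv = 4905 + 3764 + 5021 = 13690 m/s.

Δv ≈ 13700 m/s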